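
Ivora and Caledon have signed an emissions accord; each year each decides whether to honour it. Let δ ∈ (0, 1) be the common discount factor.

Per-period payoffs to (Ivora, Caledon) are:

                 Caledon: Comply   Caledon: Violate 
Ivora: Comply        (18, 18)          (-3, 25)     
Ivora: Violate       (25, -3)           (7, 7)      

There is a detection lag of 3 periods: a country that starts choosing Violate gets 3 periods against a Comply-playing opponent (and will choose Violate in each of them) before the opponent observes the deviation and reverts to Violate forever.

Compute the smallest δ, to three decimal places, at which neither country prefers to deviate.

A deviator earns 25 for 3 periods, then 7 forever; cooperating earns 18 forever. Multiplying the IC by (1−δ):
18 ≥ 25(1−δ^3) + 7δ^3, so 18·δ^3 ≥ 7 and δ^3 ≥ 7/18.
δ ≥ (7/18)^(1/3) ≈ 0.730.

0.730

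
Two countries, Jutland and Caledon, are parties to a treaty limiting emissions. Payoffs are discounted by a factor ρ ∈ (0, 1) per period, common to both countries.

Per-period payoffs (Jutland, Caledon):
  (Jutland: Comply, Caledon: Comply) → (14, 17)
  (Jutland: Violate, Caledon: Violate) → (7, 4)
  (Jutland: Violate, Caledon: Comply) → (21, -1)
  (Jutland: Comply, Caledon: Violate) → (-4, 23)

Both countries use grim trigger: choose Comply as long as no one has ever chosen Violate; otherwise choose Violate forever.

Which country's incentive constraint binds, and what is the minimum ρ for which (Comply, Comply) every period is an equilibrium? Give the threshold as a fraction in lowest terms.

Jutland; ρ ≥ 1/2

Jutland's threshold: (21−14)/(21−7) = 1/2.
Caledon's threshold: (23−17)/(23−4) = 6/19.
1/2 > 6/19, so Jutland binds and ρ* = 1/2.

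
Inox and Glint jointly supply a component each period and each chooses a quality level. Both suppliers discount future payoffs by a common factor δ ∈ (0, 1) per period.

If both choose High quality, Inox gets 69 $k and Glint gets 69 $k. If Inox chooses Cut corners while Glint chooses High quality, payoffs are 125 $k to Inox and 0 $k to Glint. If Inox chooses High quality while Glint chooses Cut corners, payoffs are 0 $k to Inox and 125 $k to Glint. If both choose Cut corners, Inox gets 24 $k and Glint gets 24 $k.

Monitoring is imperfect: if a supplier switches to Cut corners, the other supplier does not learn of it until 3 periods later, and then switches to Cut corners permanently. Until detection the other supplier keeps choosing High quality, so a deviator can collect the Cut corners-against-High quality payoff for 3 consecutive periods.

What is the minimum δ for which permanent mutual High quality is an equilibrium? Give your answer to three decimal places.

A deviator earns 125 for 3 periods, then 24 forever; cooperating earns 69 forever. Multiplying the IC by (1−δ):
69 ≥ 125(1−δ^3) + 24δ^3, so 101·δ^3 ≥ 56 and δ^3 ≥ 56/101.
δ ≥ (56/101)^(1/3) ≈ 0.822.

0.822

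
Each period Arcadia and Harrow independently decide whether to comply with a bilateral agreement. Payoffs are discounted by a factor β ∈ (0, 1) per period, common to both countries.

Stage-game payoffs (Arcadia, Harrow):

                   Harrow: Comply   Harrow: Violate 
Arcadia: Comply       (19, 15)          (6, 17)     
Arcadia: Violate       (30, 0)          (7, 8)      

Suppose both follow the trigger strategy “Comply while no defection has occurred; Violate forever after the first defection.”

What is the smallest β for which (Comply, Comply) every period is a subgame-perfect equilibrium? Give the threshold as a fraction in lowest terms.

Arcadia: cooperation gives 19 each period; deviation gives 30 once then 7 forever.
  19/(1−β) ≥ 30 + 7β/(1−β) ⇒ β ≥ 11/23.
Harrow: cooperation gives 15 each period; deviation gives 17 once then 8 forever.
  β ≥ 2/9.
Both must hold, so the binding constraint is Arcadia's: β ≥ 11/23.

11/23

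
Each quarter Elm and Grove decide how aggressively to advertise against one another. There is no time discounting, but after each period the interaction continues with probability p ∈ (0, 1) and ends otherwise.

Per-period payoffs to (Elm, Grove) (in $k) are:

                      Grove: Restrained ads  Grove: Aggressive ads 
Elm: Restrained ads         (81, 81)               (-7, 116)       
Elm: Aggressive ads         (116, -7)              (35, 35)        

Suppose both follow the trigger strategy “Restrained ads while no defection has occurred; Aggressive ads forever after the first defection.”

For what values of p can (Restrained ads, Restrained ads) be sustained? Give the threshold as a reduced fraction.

With no time discounting, the continuation probability p plays the role of the discount factor.
Grim-trigger IC: 81/(1−p) ≥ 116 + 35p/(1−p) ⇒ p ≥ (116−81)/(116−35) = 35/81.

35/81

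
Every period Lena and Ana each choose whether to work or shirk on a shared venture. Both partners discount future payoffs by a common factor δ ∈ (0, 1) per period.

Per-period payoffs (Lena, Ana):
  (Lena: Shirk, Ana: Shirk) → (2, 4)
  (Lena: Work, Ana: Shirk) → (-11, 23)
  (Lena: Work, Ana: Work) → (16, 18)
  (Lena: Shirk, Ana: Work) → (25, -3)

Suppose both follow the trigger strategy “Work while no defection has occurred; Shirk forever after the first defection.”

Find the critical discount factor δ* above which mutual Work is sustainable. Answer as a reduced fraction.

Lena's threshold: (25−16)/(25−2) = 9/23.
Ana's threshold: (23−18)/(23−4) = 5/19.
9/23 > 5/19, so Lena binds and δ* = 9/23.

9/23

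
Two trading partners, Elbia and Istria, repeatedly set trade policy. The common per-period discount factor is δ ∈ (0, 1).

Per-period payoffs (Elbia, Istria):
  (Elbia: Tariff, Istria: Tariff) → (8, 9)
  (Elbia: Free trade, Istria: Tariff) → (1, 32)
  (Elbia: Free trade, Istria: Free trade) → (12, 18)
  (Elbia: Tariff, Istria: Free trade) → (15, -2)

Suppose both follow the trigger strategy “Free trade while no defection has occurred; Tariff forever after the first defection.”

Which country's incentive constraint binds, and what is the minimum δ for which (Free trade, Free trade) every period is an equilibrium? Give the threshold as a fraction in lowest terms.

Elbia's threshold: (15−12)/(15−8) = 3/7.
Istria's threshold: (32−18)/(32−9) = 14/23.
3/7 < 14/23, so Istria binds and δ* = 14/23.

Istria; δ ≥ 14/23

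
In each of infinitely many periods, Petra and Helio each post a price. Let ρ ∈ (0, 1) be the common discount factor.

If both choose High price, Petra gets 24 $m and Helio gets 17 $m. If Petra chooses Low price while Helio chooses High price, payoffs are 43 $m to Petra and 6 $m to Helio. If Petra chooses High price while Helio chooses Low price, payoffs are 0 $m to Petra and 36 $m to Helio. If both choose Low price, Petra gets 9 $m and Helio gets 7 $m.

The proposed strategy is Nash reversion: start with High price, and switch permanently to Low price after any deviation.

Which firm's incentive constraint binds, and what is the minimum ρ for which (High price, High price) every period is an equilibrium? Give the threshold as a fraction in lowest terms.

Helio; ρ ≥ 19/29

Petra's threshold: (43−24)/(43−9) = 19/34.
Helio's threshold: (36−17)/(36−7) = 19/29.
19/34 < 19/29, so Helio binds and ρ* = 19/29.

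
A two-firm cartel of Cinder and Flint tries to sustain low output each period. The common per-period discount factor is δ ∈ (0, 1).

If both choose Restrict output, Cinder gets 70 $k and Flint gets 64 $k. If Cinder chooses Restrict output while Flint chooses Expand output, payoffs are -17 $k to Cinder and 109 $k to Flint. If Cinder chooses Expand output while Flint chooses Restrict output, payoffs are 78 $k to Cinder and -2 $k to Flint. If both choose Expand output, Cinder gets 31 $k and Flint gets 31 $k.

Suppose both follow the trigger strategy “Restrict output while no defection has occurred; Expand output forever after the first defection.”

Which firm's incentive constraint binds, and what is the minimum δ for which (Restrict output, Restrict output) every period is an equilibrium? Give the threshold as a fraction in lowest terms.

Cinder: cooperation gives 70 each period; deviation gives 78 once then 31 forever.
  70/(1−δ) ≥ 78 + 31δ/(1−δ) ⇒ δ ≥ 8/47.
Flint: cooperation gives 64 each period; deviation gives 109 once then 31 forever.
  δ ≥ 45/78 = 15/26.
Both must hold, so the binding constraint is Flint's: δ ≥ 15/26.

Flint; δ ≥ 15/26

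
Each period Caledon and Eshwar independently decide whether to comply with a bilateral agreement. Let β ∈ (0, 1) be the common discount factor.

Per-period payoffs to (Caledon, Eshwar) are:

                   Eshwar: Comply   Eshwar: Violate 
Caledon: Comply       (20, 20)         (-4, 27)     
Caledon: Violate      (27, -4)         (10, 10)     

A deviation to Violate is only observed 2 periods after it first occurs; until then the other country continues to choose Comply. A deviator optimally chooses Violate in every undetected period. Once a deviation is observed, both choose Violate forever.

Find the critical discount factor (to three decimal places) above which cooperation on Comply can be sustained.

0.642

A deviator earns 27 for 2 periods, then 10 forever; cooperating earns 20 forever. Multiplying the IC by (1−β):
20 ≥ 27(1−β^2) + 10β^2, so 17·β^2 ≥ 7 and β^2 ≥ 7/17.
β ≥ (7/17)^(1/2) ≈ 0.642.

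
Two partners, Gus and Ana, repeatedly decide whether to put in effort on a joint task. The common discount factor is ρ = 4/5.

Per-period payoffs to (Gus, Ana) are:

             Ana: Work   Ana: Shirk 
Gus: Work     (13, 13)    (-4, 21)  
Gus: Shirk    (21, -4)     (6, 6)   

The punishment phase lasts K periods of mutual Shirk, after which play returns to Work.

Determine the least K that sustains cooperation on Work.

2

Need Σ_{k=1}^{K} ρ^k ≥ (21−13)/(13−6) = 1.1429 at ρ = 4/5.
At K = 1 the sum is 0.8000 < 1.1429; at K = 2 it is 1.4400 ≥ 1.1429.
So the minimum punishment length is K = 2.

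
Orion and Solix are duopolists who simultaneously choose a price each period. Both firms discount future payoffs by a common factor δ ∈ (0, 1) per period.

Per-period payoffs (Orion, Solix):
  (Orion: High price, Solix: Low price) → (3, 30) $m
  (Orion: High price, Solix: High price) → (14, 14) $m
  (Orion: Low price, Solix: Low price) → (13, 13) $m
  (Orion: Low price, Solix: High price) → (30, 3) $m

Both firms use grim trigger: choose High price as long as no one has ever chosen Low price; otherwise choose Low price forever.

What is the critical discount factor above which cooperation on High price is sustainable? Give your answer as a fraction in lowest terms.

16/17

14/(1−δ) ≥ 30 + 13δ/(1−δ)
14 ≥ 30 − 17δ
δ ≥ 16/17.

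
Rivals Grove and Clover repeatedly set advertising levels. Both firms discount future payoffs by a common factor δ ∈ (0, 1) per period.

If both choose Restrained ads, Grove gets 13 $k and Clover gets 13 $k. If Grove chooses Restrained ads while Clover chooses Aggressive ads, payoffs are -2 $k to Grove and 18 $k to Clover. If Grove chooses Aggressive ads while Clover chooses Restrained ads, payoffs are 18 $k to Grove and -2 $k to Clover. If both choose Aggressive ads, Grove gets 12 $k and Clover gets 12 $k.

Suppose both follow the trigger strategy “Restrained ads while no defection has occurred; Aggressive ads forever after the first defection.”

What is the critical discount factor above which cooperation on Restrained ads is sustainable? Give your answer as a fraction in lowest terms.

Cooperation forever yields 13 each period: 13/(1−δ).
Deviating yields 18 once, then 12 forever: 18 + 12δ/(1−δ).
No profitable deviation requires 13/(1−δ) ≥ 18 + 12δ/(1−δ).
Multiplying by (1−δ): 13 ≥ 18(1−δ) + 12δ = 18 − 6δ.
So 6δ ≥ 5, i.e. δ ≥ 5/6.

5/6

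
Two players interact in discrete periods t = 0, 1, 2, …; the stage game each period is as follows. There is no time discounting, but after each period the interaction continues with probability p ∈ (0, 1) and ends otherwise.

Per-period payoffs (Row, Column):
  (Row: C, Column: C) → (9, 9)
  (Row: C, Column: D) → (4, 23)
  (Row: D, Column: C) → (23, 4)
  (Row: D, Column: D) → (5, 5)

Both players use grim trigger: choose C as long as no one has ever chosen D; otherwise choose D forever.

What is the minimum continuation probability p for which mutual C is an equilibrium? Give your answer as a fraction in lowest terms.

With no time discounting, the continuation probability p plays the role of the discount factor.
Grim-trigger IC: 9/(1−p) ≥ 23 + 5p/(1−p) ⇒ p ≥ (23−9)/(23−5) = 7/9.

7/9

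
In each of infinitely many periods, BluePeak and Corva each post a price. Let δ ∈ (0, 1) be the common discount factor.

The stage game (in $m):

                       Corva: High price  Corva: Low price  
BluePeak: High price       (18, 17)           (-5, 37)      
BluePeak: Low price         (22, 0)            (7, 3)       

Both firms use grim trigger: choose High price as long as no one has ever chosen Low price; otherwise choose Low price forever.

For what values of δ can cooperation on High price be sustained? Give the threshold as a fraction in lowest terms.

10/17

BluePeak: cooperation gives 18 each period; deviation gives 22 once then 7 forever.
  18/(1−δ) ≥ 22 + 7δ/(1−δ) ⇒ δ ≥ 4/15.
Corva: cooperation gives 17 each period; deviation gives 37 once then 3 forever.
  δ ≥ 20/34 = 10/17.
Both must hold, so the binding constraint is Corva's: δ ≥ 10/17.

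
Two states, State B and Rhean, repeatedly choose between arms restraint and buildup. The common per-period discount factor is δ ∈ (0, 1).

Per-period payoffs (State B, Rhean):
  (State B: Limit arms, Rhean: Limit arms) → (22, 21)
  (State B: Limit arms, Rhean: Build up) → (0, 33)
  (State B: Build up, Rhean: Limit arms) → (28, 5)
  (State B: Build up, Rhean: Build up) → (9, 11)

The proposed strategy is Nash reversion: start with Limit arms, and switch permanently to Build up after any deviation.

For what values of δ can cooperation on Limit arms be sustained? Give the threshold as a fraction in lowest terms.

6/11

State B's threshold: (28−22)/(28−9) = 6/19.
Rhean's threshold: (33−21)/(33−11) = 6/11.
6/19 < 6/11, so Rhean binds and δ* = 6/11.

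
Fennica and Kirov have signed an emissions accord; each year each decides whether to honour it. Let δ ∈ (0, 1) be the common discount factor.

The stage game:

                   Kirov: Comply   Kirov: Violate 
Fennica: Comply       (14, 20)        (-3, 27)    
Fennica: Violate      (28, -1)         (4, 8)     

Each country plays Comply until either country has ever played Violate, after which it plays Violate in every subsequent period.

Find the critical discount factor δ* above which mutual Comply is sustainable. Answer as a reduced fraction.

7/12

Fennica: cooperation gives 14 each period; deviation gives 28 once then 4 forever.
  14/(1−δ) ≥ 28 + 4δ/(1−δ) ⇒ δ ≥ 14/24 = 7/12.
Kirov: cooperation gives 20 each period; deviation gives 27 once then 8 forever.
  δ ≥ 7/19.
Both must hold, so the binding constraint is Fennica's: δ ≥ 7/12.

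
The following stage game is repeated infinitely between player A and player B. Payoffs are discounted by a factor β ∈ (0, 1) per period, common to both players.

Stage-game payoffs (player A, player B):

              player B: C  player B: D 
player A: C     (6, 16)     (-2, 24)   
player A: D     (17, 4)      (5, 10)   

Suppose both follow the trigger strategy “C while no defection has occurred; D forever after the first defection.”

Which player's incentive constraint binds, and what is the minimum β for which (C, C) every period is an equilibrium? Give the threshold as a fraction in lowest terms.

For player A: deviation gain 17−6 = 11, per-period punishment loss 6−5 = 1. IC gives β ≥ 11/12.
For player B: gain 8, loss 6 per period, so β ≥ 8/14 = 4/7.
The tighter constraint is player A's, so cooperation needs β ≥ 11/12.

player A; β ≥ 11/12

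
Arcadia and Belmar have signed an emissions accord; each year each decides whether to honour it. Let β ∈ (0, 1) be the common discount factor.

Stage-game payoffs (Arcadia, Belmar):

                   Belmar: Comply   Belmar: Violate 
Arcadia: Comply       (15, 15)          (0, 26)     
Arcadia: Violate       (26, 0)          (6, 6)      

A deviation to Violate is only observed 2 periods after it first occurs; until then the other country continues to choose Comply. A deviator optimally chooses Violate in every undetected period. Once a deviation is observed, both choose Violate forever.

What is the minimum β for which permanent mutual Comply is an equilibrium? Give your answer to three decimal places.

A deviator earns 26 for 2 periods, then 6 forever; cooperating earns 15 forever. Multiplying the IC by (1−β):
15 ≥ 26(1−β^2) + 6β^2, so 20·β^2 ≥ 11 and β^2 ≥ 11/20.
β ≥ (11/20)^(1/2) ≈ 0.742.

0.742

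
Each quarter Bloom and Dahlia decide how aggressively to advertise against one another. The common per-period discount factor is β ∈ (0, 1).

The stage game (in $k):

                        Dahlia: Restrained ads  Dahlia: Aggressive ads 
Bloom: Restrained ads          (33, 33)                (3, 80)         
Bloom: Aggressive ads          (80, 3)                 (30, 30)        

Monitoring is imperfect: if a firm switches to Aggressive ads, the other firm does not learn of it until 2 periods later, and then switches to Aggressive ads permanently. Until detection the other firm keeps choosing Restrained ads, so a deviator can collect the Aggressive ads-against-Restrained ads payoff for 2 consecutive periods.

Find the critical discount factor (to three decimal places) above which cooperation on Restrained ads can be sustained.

0.970

The best deviation is to choose Aggressive ads for all 2 undetected periods, earning 80 each, then 30 forever once detected.
Deviation value: 80(1−β^2)/(1−β) + 30β^2/(1−β); cooperation value: 33/(1−β).
IC: 33 ≥ 80(1−β^2) + 30β^2 = 80 − 50β^2.
So β^2 ≥ 47/50, giving β ≥ (47/50)^(1/2) ≈ 0.970.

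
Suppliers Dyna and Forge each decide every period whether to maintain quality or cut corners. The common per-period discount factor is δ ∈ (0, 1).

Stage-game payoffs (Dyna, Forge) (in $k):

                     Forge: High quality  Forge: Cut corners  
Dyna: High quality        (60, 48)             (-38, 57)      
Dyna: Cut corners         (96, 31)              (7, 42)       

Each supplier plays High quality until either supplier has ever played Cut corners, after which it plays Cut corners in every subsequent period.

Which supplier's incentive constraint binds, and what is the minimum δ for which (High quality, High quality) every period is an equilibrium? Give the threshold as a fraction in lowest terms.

Forge; δ ≥ 3/5

For Dyna: deviation gain 96−60 = 36, per-period punishment loss 60−7 = 53. IC gives δ ≥ 36/89.
For Forge: gain 9, loss 6 per period, so δ ≥ 9/15 = 3/5.
The tighter constraint is Forge's, so cooperation needs δ ≥ 3/5.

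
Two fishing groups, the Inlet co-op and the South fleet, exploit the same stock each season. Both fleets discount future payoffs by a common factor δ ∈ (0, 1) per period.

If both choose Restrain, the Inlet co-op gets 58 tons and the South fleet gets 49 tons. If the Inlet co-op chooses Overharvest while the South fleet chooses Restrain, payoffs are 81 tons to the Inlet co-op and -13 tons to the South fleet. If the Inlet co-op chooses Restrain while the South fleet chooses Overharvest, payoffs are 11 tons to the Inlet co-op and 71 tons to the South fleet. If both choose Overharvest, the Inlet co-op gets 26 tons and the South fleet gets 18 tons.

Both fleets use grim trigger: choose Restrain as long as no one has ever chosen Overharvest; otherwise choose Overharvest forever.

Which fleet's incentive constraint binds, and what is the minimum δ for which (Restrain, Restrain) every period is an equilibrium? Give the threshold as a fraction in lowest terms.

the Inlet co-op's threshold: (81−58)/(81−26) = 23/55.
the South fleet's threshold: (71−49)/(71−18) = 22/53.
23/55 > 22/53, so the Inlet co-op binds and δ* = 23/55.

the Inlet co-op; δ ≥ 23/55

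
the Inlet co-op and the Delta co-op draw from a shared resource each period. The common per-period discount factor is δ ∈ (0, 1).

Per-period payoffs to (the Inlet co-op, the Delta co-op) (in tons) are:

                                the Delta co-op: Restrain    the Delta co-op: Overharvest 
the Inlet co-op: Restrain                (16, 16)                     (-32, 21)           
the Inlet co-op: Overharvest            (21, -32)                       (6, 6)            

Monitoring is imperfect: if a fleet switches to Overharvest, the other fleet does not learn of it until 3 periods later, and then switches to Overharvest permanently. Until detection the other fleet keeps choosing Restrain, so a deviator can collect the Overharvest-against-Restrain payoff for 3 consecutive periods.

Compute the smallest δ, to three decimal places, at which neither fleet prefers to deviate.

Deviating for the 3 undetected periods gains 21−16 = 5 per period over cooperation, then loses 16−6 = 10 per period forever once punishment starts.
Gain: 5(1 + δ + … + δ^2); loss: 10·δ^3/(1−δ).
No profitable deviation ⇔ 5(1−δ^3) ≤ 10·δ^3, i.e. δ^3 ≥ 5/(5+10) = 1/3.
Hence δ ≥ (1/3)^(1/3) ≈ 0.693.

0.693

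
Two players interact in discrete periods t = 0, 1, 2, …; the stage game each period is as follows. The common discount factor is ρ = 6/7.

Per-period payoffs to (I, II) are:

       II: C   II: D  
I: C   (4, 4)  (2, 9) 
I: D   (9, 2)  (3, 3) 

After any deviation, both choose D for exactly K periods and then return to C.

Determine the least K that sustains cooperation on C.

12

IC: ρ(1−ρ^K)/(1−ρ) ≥ (9−4)/(4−3) = 5.
With ρ = 6/7: need 1 − ρ^K ≥ 5·(1−6/7)/(6/7), i.e. ρ^K ≤ 0.1667.
Since (6/7)^11 = 0.1835 and (6/7)^12 = 0.1573, the smallest such K is 12.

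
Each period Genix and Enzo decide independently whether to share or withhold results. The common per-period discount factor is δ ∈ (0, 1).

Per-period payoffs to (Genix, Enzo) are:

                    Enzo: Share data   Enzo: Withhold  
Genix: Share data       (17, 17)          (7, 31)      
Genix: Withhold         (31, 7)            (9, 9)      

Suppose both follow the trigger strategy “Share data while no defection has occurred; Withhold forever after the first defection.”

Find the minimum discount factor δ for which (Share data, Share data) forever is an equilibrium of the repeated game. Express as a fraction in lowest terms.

One-period gain from deviating is 31 − 17 = 14. The loss is 17 − 9 = 8 in every subsequent period, with present value 8·δ/(1−δ).
Deviation is unprofitable when 8·δ/(1−δ) ≥ 14, i.e. δ/(1−δ) ≥ 7/4.
Equivalently δ ≥ 14/(14+8) = 7/11.

7/11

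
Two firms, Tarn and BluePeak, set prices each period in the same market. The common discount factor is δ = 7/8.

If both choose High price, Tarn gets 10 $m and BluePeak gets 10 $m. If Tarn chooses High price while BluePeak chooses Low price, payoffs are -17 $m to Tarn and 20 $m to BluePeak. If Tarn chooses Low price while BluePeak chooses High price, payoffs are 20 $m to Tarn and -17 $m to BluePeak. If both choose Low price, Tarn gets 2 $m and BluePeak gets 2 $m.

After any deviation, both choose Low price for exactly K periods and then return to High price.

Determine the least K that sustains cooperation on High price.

No profitable deviation requires (10−2)(δ+…+δ^K) ≥ 20−10, i.e. δ+…+δ^K ≥ 5/4 ≈ 1.2500.
With δ = 7/8, the partial sums are K=1: 0.8750, K=2: 1.6406.
K = 2 is the first length at which the sum reaches 1.2500.

2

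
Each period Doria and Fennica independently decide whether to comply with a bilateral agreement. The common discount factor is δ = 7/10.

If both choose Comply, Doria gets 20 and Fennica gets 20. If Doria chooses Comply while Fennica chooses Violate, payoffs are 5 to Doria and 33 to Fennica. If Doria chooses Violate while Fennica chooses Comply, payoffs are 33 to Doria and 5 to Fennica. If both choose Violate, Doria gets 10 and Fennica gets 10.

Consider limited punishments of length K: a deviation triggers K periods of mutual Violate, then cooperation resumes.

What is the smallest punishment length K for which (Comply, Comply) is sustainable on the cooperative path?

Need Σ_{k=1}^{K} δ^k ≥ (33−20)/(20−10) = 1.3000 at δ = 7/10.
At K = 2 the sum is 1.1900 < 1.3000; at K = 3 it is 1.5330 ≥ 1.3000.
So the minimum punishment length is K = 3.

3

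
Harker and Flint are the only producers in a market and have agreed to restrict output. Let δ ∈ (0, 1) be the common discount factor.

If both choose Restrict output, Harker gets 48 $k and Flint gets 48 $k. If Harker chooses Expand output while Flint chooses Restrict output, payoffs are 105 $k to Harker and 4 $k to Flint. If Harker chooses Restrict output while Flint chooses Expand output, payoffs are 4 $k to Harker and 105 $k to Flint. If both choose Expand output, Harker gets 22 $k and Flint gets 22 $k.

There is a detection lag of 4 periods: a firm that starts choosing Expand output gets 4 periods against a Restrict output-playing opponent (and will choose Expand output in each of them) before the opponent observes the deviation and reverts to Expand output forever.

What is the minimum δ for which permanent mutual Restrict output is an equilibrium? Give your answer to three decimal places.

Deviating for the 4 undetected periods gains 105−48 = 57 per period over cooperation, then loses 48−22 = 26 per period forever once punishment starts.
Gain: 57(1 + δ + … + δ^3); loss: 26·δ^4/(1−δ).
No profitable deviation ⇔ 57(1−δ^4) ≤ 26·δ^4, i.e. δ^4 ≥ 57/(57+26) = 57/83.
Hence δ ≥ (57/83)^(1/4) ≈ 0.910.

0.910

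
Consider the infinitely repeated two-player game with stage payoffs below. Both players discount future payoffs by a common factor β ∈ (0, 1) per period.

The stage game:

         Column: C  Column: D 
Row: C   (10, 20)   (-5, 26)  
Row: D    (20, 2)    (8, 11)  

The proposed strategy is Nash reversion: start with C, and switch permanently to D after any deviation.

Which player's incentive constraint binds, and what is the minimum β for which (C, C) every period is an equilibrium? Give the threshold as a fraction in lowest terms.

Row; β ≥ 5/6

Row: cooperation gives 10 each period; deviation gives 20 once then 8 forever.
  10/(1−β) ≥ 20 + 8β/(1−β) ⇒ β ≥ 10/12 = 5/6.
Column: cooperation gives 20 each period; deviation gives 26 once then 11 forever.
  β ≥ 6/15 = 2/5.
Both must hold, so the binding constraint is Row's: β ≥ 5/6.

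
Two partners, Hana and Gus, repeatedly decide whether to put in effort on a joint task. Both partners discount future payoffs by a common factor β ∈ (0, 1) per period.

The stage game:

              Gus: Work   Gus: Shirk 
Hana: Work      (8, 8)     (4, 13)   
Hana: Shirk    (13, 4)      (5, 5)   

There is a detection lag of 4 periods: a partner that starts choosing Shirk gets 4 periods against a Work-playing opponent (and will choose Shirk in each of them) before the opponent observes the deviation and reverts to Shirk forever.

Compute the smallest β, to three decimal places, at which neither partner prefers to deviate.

Deviating for the 4 undetected periods gains 13−8 = 5 per period over cooperation, then loses 8−5 = 3 per period forever once punishment starts.
Gain: 5(1 + β + … + β^3); loss: 3·β^4/(1−β).
No profitable deviation ⇔ 5(1−β^4) ≤ 3·β^4, i.e. β^4 ≥ 5/(5+3) = 5/8.
Hence β ≥ (5/8)^(1/4) ≈ 0.889.

0.889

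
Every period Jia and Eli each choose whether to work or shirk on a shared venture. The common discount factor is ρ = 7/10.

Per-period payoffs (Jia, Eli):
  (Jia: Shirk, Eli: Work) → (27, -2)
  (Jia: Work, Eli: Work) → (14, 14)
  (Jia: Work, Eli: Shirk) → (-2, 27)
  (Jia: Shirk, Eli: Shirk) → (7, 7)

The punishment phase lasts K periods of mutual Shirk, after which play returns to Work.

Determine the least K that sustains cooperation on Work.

IC: ρ(1−ρ^K)/(1−ρ) ≥ (27−14)/(14−7) = 13/7.
With ρ = 7/10: need 1 − ρ^K ≥ 13/7·(1−7/10)/(7/10), i.e. ρ^K ≤ 0.2041.
Since (7/10)^4 = 0.2401 and (7/10)^5 = 0.1681, the smallest such K is 5.

5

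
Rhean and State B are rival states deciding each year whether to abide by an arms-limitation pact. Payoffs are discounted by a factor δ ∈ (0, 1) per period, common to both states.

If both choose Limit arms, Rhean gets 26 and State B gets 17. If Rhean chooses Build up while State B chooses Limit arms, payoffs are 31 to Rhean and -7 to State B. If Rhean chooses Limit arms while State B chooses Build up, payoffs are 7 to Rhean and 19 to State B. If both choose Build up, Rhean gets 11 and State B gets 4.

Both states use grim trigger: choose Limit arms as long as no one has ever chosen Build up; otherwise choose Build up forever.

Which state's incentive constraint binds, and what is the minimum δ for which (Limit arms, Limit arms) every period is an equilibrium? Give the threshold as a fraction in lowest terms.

For Rhean: deviation gain 31−26 = 5, per-period punishment loss 26−11 = 15. IC gives δ ≥ 5/20 = 1/4.
For State B: gain 2, loss 13 per period, so δ ≥ 2/15.
The tighter constraint is Rhean's, so cooperation needs δ ≥ 1/4.

Rhean; δ ≥ 1/4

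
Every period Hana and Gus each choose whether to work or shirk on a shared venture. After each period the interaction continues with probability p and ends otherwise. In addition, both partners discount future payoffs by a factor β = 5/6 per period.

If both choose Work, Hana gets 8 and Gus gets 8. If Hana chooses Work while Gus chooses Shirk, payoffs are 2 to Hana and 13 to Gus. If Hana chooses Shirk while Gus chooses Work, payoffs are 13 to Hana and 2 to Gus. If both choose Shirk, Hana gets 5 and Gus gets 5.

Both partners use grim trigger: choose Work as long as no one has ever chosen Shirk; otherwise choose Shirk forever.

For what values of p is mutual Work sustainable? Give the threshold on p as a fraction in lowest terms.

3/4

Expected continuation weight on next period's payoff is β·p = 5/6·p, which plays the role of the discount factor.
Cooperation requires 5/6·p ≥ (13−8)/(13−5) = 5/8, hence p ≥ 3/4.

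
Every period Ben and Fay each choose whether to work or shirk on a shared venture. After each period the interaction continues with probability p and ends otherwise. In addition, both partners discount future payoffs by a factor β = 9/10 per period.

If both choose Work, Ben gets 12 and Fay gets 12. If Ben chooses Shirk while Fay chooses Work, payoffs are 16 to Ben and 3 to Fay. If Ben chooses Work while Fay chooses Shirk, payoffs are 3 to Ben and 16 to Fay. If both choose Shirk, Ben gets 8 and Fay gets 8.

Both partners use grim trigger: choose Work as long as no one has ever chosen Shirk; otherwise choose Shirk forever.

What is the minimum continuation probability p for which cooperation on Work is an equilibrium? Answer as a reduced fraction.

With continuation probability p and discount β, the effective per-period discount factor is βp.
Grim-trigger IC: βp ≥ (16−12)/(16−8) = 1/2.
So p ≥ (1/2)/(9/10) = 5/9.

5/9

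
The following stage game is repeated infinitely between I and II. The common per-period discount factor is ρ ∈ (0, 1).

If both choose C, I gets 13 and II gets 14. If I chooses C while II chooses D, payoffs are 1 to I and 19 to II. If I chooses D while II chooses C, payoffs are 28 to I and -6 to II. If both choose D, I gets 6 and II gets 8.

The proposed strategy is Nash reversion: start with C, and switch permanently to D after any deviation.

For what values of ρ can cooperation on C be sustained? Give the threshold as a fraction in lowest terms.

15/22

I's threshold: (28−13)/(28−6) = 15/22.
II's threshold: (19−14)/(19−8) = 5/11.
15/22 > 5/11, so I binds and ρ* = 15/22.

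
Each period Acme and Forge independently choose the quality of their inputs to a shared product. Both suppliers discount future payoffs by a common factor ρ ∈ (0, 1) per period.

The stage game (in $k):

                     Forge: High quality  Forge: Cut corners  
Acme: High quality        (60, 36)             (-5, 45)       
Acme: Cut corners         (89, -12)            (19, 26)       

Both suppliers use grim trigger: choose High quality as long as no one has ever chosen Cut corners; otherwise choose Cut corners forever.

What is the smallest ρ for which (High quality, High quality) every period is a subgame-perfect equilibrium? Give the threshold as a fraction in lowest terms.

9/19

For Acme: deviation gain 89−60 = 29, per-period punishment loss 60−19 = 41. IC gives ρ ≥ 29/70.
For Forge: gain 9, loss 10 per period, so ρ ≥ 9/19.
The tighter constraint is Forge's, so cooperation needs ρ ≥ 9/19.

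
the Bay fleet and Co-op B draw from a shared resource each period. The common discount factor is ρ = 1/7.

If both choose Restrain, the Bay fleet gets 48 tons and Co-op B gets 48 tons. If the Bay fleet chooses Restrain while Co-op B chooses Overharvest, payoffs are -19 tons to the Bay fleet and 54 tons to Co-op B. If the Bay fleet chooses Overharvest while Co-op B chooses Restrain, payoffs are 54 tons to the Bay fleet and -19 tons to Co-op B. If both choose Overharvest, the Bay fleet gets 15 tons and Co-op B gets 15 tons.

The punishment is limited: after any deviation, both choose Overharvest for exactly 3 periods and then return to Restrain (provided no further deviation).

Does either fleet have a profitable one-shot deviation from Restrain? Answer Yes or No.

Comparing payoff streams over the 4 periods until play realigns: cooperate → 48(1+ρ+…+ρ^3); deviate → 54 + 15(ρ+…+ρ^3).
Cooperation is sustained iff (48−15)(ρ+…+ρ^3) ≥ 54−48.
ρ+…+ρ^3 = 1/7·(1−(1/7)^3)/(1−1/7) = 0.1662, and (54−48)/(48−15) = 0.1818.
0.1662 < 0.1818, so cooperation is not sustainable.

Yes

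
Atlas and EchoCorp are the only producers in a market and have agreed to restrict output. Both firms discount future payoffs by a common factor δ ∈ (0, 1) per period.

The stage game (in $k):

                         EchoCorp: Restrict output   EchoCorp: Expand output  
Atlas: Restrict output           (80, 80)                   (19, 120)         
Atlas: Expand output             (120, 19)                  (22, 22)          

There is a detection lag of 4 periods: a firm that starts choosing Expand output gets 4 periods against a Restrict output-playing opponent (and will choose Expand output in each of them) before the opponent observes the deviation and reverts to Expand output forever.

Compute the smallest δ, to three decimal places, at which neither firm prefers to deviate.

Deviating for the 4 undetected periods gains 120−80 = 40 per period over cooperation, then loses 80−22 = 58 per period forever once punishment starts.
Gain: 40(1 + δ + … + δ^3); loss: 58·δ^4/(1−δ).
No profitable deviation ⇔ 40(1−δ^4) ≤ 58·δ^4, i.e. δ^4 ≥ 40/(40+58) = 20/49.
Hence δ ≥ (20/49)^(1/4) ≈ 0.799.

0.799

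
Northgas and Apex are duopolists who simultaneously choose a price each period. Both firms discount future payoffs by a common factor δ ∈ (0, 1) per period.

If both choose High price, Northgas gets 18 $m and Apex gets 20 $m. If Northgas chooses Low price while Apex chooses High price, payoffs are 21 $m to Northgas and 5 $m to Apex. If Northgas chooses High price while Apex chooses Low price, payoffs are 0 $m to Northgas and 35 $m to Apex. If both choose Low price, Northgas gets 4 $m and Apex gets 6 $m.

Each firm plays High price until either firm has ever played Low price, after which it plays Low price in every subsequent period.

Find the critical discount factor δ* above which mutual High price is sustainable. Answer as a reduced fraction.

15/29

Northgas: cooperation gives 18 each period; deviation gives 21 once then 4 forever.
  18/(1−δ) ≥ 21 + 4δ/(1−δ) ⇒ δ ≥ 3/17.
Apex: cooperation gives 20 each period; deviation gives 35 once then 6 forever.
  δ ≥ 15/29.
Both must hold, so the binding constraint is Apex's: δ ≥ 15/29.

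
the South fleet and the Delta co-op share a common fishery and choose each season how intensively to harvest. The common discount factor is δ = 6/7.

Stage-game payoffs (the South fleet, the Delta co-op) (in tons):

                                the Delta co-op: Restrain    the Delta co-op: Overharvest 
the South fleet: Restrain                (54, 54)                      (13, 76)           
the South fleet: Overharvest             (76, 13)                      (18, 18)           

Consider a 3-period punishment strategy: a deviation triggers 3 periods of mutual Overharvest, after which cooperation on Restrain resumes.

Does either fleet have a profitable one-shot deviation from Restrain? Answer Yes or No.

A one-shot deviation gives 76 now, then 18 for 3 periods, then back to 54.
Gain from deviating: (76−54) today; loss: (54−18) in each of the next 3 periods.
No-deviation condition: (54−18)(δ+…+δ^3) ≥ 76−54, i.e. δ+…+δ^3 ≥ 11/18.
At δ = 6/7: δ+…+δ^3 = 2.2216 ≥ 0.6111.
So cooperation is sustainable.

No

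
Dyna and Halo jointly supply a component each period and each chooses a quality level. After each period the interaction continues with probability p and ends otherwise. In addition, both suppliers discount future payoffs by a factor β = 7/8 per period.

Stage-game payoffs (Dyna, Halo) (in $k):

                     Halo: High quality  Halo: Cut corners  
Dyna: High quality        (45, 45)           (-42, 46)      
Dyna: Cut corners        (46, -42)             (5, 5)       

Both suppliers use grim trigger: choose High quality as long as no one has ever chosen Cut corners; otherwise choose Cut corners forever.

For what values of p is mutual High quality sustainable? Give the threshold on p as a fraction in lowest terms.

8/287

With continuation probability p and discount β, the effective per-period discount factor is βp.
Grim-trigger IC: βp ≥ (46−45)/(46−5) = 1/41.
So p ≥ (1/41)/(7/8) = 8/287.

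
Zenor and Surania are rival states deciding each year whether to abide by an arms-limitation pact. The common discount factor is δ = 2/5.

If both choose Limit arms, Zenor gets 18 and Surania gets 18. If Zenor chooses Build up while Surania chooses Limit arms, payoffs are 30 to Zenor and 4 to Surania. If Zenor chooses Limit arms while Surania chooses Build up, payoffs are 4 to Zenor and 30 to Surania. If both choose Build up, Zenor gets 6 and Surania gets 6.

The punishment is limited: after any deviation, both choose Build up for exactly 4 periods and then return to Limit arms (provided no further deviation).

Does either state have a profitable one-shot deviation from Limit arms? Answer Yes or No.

A one-shot deviation gives 30 now, then 6 for 4 periods, then back to 18.
Gain from deviating: (30−18) today; loss: (18−6) in each of the next 4 periods.
No-deviation condition: (18−6)(δ+…+δ^4) ≥ 30−18, i.e. δ+…+δ^4 ≥ 1.
At δ = 2/5: δ+…+δ^4 = 0.6496 < 1.0000.
So cooperation is not sustainable.

Yes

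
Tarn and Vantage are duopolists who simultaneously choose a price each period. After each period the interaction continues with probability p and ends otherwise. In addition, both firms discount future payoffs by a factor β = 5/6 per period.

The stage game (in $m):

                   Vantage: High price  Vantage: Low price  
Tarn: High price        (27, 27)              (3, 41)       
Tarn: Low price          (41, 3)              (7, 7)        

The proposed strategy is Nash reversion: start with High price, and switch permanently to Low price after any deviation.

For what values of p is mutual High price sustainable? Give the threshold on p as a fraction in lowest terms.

Expected continuation weight on next period's payoff is β·p = 5/6·p, which plays the role of the discount factor.
Cooperation requires 5/6·p ≥ (41−27)/(41−7) = 7/17, hence p ≥ 42/85.

42/85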